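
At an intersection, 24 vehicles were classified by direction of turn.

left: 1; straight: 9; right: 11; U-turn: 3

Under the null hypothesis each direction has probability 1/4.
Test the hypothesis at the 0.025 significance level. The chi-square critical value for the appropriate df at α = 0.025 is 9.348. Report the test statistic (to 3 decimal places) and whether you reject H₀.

Expected count for each of the 4 categories: 24/4 = 6.
χ² = (1−6)²/6 + (9−6)²/6 + (11−6)²/6 + (3−6)²/6
   = 4.1667 + 1.5000 + 4.1667 + 1.5000
Sum = 11.333
df = 3. Since 11.333 > 9.348, we reject H₀.

11.333; reject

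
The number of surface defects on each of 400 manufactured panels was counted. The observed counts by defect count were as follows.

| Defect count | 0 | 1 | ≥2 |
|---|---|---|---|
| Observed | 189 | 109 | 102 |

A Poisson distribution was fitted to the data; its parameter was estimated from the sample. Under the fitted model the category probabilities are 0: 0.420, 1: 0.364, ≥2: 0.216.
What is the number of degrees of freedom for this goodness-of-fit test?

1

There are k = 3 categories and 1 parameter estimated from the data, so df = 3 − 1 − 1 = 1.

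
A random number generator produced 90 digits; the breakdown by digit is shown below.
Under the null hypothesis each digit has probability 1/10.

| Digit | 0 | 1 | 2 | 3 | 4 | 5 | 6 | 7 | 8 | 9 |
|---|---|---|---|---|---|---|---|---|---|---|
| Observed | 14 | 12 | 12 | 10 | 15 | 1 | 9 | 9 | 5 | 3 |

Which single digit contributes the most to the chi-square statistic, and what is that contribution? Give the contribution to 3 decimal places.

5, 7.111

Expected count for each of the 10 categories: 90/10 = 9.
0: (14 − 9)²/9 = 25/9 = 2.7778
1: (12 − 9)²/9 = 9/9 = 1.0000
2: (12 − 9)²/9 = 9/9 = 1.0000
3: (10 − 9)²/9 = 1/9 = 0.1111
4: (15 − 9)²/9 = 36/9 = 4.0000
5: (1 − 9)²/9 = 64/9 = 7.1111
6: (9 − 9)²/9 = 0/9 = 0.0000
7: (9 − 9)²/9 = 0/9 = 0.0000
8: (5 − 9)²/9 = 16/9 = 1.7778
9: (3 − 9)²/9 = 36/9 = 4.0000
The largest term is for 5: 7.111.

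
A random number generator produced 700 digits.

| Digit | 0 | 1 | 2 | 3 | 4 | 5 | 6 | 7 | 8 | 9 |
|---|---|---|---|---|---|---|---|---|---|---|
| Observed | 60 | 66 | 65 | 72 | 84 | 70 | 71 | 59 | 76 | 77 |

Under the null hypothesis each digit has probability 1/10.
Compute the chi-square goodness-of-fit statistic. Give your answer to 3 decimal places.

Under H₀ each category has probability 1/10, so each expected count is 700/10 = 70.
cat         O        E   (O−E)²/E
0          60       70     1.4286
1          66       70     0.2286
2          65       70     0.3571
3          72       70     0.0571
4          84       70     2.8000
5          70       70     0.0000
6          71       70     0.0143
7          59       70     1.7286
8          76       70     0.5143
9          77       70     0.7000
Sum = 7.829

7.829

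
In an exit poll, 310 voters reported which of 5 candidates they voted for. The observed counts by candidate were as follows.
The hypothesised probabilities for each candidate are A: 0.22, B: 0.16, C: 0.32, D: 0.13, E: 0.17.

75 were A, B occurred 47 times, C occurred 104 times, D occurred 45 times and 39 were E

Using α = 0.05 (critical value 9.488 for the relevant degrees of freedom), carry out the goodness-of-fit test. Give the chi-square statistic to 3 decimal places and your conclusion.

Expected counts E_i = n·p_i: 310×0.22 = 68.2, 310×0.16 = 49.6, 310×0.32 = 99.2, 310×0.13 = 40.3, 310×0.17 = 52.7.
A: (75 − 68.2)²/68.2 = 46.24/68.2 = 0.6780
B: (47 − 49.6)²/49.6 = 6.76/49.6 = 0.1363
C: (104 − 99.2)²/99.2 = 23.04/99.2 = 0.2323
D: (45 − 40.3)²/40.3 = 22.09/40.3 = 0.5481
E: (39 − 52.7)²/52.7 = 187.69/52.7 = 3.5615
Sum = 5.156
df = 4. Since 5.156 < 9.488, we do not reject H₀.

5.156; do not reject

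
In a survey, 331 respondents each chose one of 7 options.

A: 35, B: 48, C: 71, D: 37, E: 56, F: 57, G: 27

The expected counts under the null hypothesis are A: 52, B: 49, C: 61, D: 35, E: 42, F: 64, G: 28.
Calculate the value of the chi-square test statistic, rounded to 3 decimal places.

12.800

cat         O        E   (O−E)²/E
A          35       52     5.5577
B          48       49     0.0204
C          71       61     1.6393
D          37       35     0.1143
E          56       42     4.6667
F          57       64     0.7656
G          27       28     0.0357
Sum = 12.800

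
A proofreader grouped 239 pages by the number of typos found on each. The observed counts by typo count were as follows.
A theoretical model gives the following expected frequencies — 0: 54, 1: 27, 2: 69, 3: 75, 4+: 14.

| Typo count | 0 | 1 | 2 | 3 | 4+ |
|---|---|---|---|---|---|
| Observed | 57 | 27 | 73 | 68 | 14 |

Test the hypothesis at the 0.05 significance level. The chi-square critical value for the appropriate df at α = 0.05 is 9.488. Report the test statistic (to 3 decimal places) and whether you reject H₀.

1.052; do not reject

0: (57 − 54)²/54 = 9/54 = 0.1667
1: (27 − 27)²/27 = 0/27 = 0.0000
2: (73 − 69)²/69 = 16/69 = 0.2319
3: (68 − 75)²/75 = 49/75 = 0.6533
4+: (14 − 14)²/14 = 0/14 = 0.0000
Sum = 1.052
df = 4. Since 1.052 < 9.488, we do not reject H₀.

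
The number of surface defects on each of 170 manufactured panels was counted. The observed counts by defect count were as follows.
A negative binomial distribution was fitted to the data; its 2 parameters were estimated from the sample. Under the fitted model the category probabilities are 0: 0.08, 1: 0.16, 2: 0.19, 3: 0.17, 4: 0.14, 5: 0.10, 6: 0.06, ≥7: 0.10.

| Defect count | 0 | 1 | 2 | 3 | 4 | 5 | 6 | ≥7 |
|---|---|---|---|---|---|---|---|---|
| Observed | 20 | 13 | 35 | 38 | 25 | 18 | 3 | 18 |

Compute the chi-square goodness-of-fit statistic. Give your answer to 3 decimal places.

Expected counts E_i = n·p_i: 170×0.08 = 13.6, 170×0.16 = 27.2, 170×0.19 = 32.3, 170×0.17 = 28.9, 170×0.14 = 23.8, 170×0.10 = 17, 170×0.06 = 10.2, 170×0.10 = 17.
cat         O        E   (O−E)²/E
0          20     13.6     3.0118
1          13     27.2     7.4132
2          35     32.3     0.2257
3          38     28.9     2.8654
4          25     23.8     0.0605
5          18       17     0.0588
6           3     10.2     5.0824
≥7         18       17     0.0588
Sum = 18.777

18.777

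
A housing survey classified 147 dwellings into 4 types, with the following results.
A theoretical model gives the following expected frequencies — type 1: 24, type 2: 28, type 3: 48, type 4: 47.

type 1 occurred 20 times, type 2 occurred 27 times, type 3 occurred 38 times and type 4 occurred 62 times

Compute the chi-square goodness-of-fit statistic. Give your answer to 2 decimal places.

χ² = (20−24)²/24 + (27−28)²/28 + (38−48)²/48 + (62−47)²/47
   = 0.667 + 0.036 + 2.083 + 4.787
Sum = 7.57

7.57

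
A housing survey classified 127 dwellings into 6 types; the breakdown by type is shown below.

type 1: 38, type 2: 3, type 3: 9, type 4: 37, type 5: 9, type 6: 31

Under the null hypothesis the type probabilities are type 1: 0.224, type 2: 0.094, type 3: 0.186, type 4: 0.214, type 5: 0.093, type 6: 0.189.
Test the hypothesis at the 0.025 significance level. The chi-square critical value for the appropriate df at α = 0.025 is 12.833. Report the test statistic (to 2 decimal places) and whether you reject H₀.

Expected counts E_i = n·p_i: 127×0.224 = 28.448, 127×0.094 = 11.938, 127×0.186 = 23.622, 127×0.214 = 27.178, 127×0.093 = 11.811, 127×0.189 = 24.003.
type 1: (38 − 28.448)²/28.448 = 91.240704/28.448 = 3.207
type 2: (3 − 11.938)²/11.938 = 79.887844/11.938 = 6.692
type 3: (9 − 23.622)²/23.622 = 213.802884/23.622 = 9.051
type 4: (37 − 27.178)²/27.178 = 96.471684/27.178 = 3.550
type 5: (9 − 11.811)²/11.811 = 7.901721/11.811 = 0.669
type 6: (31 − 24.003)²/24.003 = 48.958009/24.003 = 2.040
Sum = 25.21
df = 5. Since 25.21 > 12.833, we reject H₀.

25.21; reject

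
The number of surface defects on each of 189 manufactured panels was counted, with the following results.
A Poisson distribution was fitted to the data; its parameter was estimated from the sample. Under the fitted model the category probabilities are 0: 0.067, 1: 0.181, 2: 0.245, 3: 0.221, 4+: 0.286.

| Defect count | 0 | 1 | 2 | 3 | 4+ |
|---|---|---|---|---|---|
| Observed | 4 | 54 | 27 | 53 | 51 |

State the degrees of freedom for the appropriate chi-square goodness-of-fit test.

3

There are k = 5 categories and 1 parameter estimated from the data, so df = 5 − 1 − 1 = 3.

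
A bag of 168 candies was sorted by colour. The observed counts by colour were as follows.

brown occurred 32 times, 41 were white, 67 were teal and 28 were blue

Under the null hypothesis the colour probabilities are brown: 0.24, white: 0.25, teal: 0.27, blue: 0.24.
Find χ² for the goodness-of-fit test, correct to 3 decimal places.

15.829

Expected counts E_i = n·p_i: 168×0.24 = 40.32, 168×0.25 = 42, 168×0.27 = 45.36, 168×0.24 = 40.32.
cat         O        E   (O−E)²/E
brown      32    40.32     1.7168
white      41       42     0.0238
teal       67    45.36    10.3238
blue       28    40.32     3.7644
Sum = 15.829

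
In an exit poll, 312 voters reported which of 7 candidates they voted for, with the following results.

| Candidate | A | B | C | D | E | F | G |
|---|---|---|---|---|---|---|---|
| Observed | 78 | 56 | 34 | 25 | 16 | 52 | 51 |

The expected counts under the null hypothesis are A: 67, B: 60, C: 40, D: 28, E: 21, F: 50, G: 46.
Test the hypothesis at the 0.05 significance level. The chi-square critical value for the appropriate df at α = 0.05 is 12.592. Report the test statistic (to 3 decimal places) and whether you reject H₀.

5.108; do not reject

cat         O        E   (O−E)²/E
A          78       67     1.8060
B          56       60     0.2667
C          34       40     0.9000
D          25       28     0.3214
E          16       21     1.1905
F          52       50     0.0800
G          51       46     0.5435
Sum = 5.108
df = 6. Since 5.108 < 12.592, we do not reject H₀.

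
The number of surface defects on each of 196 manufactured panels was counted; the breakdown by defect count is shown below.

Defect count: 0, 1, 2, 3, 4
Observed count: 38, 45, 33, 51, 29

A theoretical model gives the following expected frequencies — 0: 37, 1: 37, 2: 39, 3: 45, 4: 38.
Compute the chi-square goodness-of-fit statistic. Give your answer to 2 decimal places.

5.61

0: (38 − 37)²/37 = 1/37 = 0.027
1: (45 − 37)²/37 = 64/37 = 1.730
2: (33 − 39)²/39 = 36/39 = 0.923
3: (51 − 45)²/45 = 36/45 = 0.800
4: (29 − 38)²/38 = 81/38 = 2.132
Sum = 5.61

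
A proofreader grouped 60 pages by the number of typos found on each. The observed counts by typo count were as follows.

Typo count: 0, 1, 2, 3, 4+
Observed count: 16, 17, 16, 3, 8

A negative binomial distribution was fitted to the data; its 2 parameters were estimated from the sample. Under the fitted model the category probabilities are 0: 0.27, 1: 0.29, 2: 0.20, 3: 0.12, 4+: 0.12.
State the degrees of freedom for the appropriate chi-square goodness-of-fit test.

There are k = 5 categories and 2 parameters estimated from the data, so df = 5 − 1 − 2 = 2.

2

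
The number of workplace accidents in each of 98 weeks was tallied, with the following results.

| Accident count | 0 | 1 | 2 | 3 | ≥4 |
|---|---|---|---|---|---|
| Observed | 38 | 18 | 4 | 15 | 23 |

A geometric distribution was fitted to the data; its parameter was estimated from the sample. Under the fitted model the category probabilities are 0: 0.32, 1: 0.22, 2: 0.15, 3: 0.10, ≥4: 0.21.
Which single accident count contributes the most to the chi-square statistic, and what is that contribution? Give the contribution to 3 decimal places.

Expected counts E_i = n·p_i: 98×0.32 = 31.36, 98×0.22 = 21.56, 98×0.15 = 14.7, 98×0.10 = 9.8, 98×0.21 = 20.58.
0: (38 − 31.36)²/31.36 = 44.0896/31.36 = 1.4059
1: (18 − 21.56)²/21.56 = 12.6736/21.56 = 0.5878
2: (4 − 14.7)²/14.7 = 114.49/14.7 = 7.7884
3: (15 − 9.8)²/9.8 = 27.04/9.8 = 2.7592
≥4: (23 − 20.58)²/20.58 = 5.8564/20.58 = 0.2846
The largest term is for 2: 7.788.

2, 7.788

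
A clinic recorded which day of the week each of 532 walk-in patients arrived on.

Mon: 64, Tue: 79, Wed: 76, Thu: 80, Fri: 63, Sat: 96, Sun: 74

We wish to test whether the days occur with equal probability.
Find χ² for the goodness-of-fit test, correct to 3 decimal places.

Expected count for each of the 7 categories: 532/7 = 76.
cat         O        E   (O−E)²/E
Mon        64       76     1.8947
Tue        79       76     0.1184
Wed        76       76     0.0000
Thu        80       76     0.2105
Fri        63       76     2.2237
Sat        96       76     5.2632
Sun        74       76     0.0526
Sum = 9.763

9.763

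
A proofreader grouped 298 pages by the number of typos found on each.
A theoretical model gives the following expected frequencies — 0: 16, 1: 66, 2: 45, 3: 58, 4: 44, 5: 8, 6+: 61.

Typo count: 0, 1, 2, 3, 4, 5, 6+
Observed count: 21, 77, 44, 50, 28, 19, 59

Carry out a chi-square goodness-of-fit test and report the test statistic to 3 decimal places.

cat         O        E   (O−E)²/E
0          21       16     1.5625
1          77       66     1.8333
2          44       45     0.0222
3          50       58     1.1034
4          28       44     5.8182
5          19        8    15.1250
6+         59       61     0.0656
Sum = 25.530

25.530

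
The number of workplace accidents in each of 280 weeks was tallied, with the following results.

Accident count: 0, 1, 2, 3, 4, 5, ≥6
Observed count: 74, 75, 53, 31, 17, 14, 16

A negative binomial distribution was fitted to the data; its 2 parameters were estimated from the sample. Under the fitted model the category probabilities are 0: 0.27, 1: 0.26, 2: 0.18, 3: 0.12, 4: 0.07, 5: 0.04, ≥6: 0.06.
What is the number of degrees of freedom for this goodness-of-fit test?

There are k = 7 categories and 2 parameters estimated from the data, so df = 7 − 1 − 2 = 4.

4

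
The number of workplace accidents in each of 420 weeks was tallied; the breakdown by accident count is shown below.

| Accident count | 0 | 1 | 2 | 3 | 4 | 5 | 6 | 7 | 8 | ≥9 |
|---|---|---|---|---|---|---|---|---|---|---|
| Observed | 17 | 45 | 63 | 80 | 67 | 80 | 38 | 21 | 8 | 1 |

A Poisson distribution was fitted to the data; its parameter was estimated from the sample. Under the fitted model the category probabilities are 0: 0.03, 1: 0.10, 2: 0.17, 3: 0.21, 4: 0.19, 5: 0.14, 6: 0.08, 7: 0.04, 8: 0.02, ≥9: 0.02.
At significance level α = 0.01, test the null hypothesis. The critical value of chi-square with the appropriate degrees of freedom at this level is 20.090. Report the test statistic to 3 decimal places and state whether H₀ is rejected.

21.362; reject

Expected counts E_i = n·p_i: 420×0.03 = 12.6, 420×0.10 = 42, 420×0.17 = 71.4, 420×0.21 = 88.2, 420×0.19 = 79.8, 420×0.14 = 58.8, 420×0.08 = 33.6, 420×0.04 = 16.8, 420×0.02 = 8.4, 420×0.02 = 8.4.
0: (17 − 12.6)²/12.6 = 19.36/12.6 = 1.5365
1: (45 − 42)²/42 = 9/42 = 0.2143
2: (63 − 71.4)²/71.4 = 70.56/71.4 = 0.9882
3: (80 − 88.2)²/88.2 = 67.24/88.2 = 0.7624
4: (67 − 79.8)²/79.8 = 163.84/79.8 = 2.0531
5: (80 − 58.8)²/58.8 = 449.44/58.8 = 7.6435
6: (38 − 33.6)²/33.6 = 19.36/33.6 = 0.5762
7: (21 − 16.8)²/16.8 = 17.64/16.8 = 1.0500
8: (8 − 8.4)²/8.4 = 0.16/8.4 = 0.0190
≥9: (1 − 8.4)²/8.4 = 54.76/8.4 = 6.5190
Sum = 21.362
df = 8. Since 21.362 > 20.090, we reject H₀.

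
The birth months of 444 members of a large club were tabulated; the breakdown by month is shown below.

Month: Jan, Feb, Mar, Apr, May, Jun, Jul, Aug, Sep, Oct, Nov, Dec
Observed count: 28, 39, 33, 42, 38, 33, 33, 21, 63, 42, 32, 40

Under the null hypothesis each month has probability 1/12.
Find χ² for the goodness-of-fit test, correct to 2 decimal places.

Expected count for each of the 12 categories: 444/12 = 37.
cat         O        E   (O−E)²/E
Jan        28       37      2.189
Feb        39       37      0.108
Mar        33       37      0.432
Apr        42       37      0.676
May        38       37      0.027
Jun        33       37      0.432
Jul        33       37      0.432
Aug        21       37      6.919
Sep        63       37     18.270
Oct        42       37      0.676
Nov        32       37      0.676
Dec        40       37      0.243
Sum = 31.08

31.08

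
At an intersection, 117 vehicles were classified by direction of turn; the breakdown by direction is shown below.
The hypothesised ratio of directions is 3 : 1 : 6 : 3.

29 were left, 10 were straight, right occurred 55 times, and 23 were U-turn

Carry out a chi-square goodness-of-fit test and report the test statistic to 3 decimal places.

Ratio total = 13. Expected counts: 117×3/13 = 27, 117×1/13 = 9, 117×6/13 = 54, 117×3/13 = 27.
cat           O        E   (O−E)²/E
left         29       27     0.1481
straight     10        9     0.1111
right        55       54     0.0185
U-turn       23       27     0.5926
Sum = 0.870

0.870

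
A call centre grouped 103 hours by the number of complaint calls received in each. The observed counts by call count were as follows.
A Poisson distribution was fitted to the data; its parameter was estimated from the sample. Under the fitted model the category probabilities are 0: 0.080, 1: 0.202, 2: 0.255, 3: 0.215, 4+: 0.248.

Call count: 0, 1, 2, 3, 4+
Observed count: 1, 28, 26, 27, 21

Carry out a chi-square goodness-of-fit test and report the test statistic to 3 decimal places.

Expected counts E_i = n·p_i: 103×0.080 = 8.24, 103×0.202 = 20.806, 103×0.255 = 26.265, 103×0.215 = 22.145, 103×0.248 = 25.544.
0: (1 − 8.24)²/8.24 = 52.4176/8.24 = 6.3614
1: (28 − 20.806)²/20.806 = 51.753636/20.806 = 2.4874
2: (26 − 26.265)²/26.265 = 0.070225/26.265 = 0.0027
3: (27 − 22.145)²/22.145 = 23.571025/22.145 = 1.0644
4+: (21 − 25.544)²/25.544 = 20.647936/25.544 = 0.8083
Sum = 10.724

10.724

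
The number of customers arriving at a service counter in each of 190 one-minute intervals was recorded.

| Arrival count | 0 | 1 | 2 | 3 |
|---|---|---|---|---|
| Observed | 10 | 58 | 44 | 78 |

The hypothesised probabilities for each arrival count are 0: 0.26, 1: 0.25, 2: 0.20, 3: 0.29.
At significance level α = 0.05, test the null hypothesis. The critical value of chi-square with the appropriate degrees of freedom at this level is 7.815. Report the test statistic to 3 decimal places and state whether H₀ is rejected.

Expected counts E_i = n·p_i: 190×0.26 = 49.4, 190×0.25 = 47.5, 190×0.20 = 38, 190×0.29 = 55.1.
χ² = (10−49.4)²/49.4 + (58−47.5)²/47.5 + (44−38)²/38 + (78−55.1)²/55.1
   = 31.4243 + 2.3211 + 0.9474 + 9.5174
Sum = 44.210
df = 3. Since 44.210 > 7.815, we reject H₀.

44.210; reject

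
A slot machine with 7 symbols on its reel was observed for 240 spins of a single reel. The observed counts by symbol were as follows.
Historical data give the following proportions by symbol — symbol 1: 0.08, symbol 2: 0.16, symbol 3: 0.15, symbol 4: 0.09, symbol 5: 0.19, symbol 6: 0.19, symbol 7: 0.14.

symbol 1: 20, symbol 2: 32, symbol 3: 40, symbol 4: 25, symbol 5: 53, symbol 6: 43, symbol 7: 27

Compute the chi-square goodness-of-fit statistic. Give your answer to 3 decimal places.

Expected counts E_i = n·p_i: 240×0.08 = 19.2, 240×0.16 = 38.4, 240×0.15 = 36, 240×0.09 = 21.6, 240×0.19 = 45.6, 240×0.19 = 45.6, 240×0.14 = 33.6.
symbol 1: (20 − 19.2)²/19.2 = 0.64/19.2 = 0.0333
symbol 2: (32 − 38.4)²/38.4 = 40.96/38.4 = 1.0667
symbol 3: (40 − 36)²/36 = 16/36 = 0.4444
symbol 4: (25 − 21.6)²/21.6 = 11.56/21.6 = 0.5352
symbol 5: (53 − 45.6)²/45.6 = 54.76/45.6 = 1.2009
symbol 6: (43 − 45.6)²/45.6 = 6.76/45.6 = 0.1482
symbol 7: (27 − 33.6)²/33.6 = 43.56/33.6 = 1.2964
Sum = 4.725

4.725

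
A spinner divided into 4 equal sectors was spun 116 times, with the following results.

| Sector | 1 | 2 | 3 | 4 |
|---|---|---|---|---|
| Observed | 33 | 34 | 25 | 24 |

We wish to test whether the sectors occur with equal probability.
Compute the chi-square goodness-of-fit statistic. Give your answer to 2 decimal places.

2.83

Expected count for each of the 4 categories: 116/4 = 29.
1: (33 − 29)²/29 = 16/29 = 0.552
2: (34 − 29)²/29 = 25/29 = 0.862
3: (25 − 29)²/29 = 16/29 = 0.552
4: (24 − 29)²/29 = 25/29 = 0.862
Sum = 2.83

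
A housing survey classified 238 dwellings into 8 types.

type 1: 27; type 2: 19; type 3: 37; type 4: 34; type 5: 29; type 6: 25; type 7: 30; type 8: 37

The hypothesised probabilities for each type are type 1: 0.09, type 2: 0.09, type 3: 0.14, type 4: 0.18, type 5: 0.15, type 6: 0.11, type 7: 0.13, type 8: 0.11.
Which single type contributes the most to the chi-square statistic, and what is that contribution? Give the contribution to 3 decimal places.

type 8, 4.472

Expected counts E_i = n·p_i: 238×0.09 = 21.42, 238×0.09 = 21.42, 238×0.14 = 33.32, 238×0.18 = 42.84, 238×0.15 = 35.7, 238×0.11 = 26.18, 238×0.13 = 30.94, 238×0.11 = 26.18.
type 1: (27 − 21.42)²/21.42 = 31.1364/21.42 = 1.4536
type 2: (19 − 21.42)²/21.42 = 5.8564/21.42 = 0.2734
type 3: (37 − 33.32)²/33.32 = 13.5424/33.32 = 0.4064
type 4: (34 − 42.84)²/42.84 = 78.1456/42.84 = 1.8241
type 5: (29 − 35.7)²/35.7 = 44.89/35.7 = 1.2574
type 6: (25 − 26.18)²/26.18 = 1.3924/26.18 = 0.0532
type 7: (30 − 30.94)²/30.94 = 0.8836/30.94 = 0.0286
type 8: (37 − 26.18)²/26.18 = 117.0724/26.18 = 4.4718
The largest term is for type 8: 4.472.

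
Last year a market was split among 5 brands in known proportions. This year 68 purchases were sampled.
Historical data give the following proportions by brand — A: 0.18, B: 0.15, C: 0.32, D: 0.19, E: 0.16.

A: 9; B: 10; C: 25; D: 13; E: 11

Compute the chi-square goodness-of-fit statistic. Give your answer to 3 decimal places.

1.346

Expected counts E_i = n·p_i: 68×0.18 = 12.24, 68×0.15 = 10.2, 68×0.32 = 21.76, 68×0.19 = 12.92, 68×0.16 = 10.88.
cat         O        E   (O−E)²/E
A           9    12.24     0.8576
B          10     10.2     0.0039
C          25    21.76     0.4824
D          13    12.92     0.0005
E          11    10.88     0.0013
Sum = 1.346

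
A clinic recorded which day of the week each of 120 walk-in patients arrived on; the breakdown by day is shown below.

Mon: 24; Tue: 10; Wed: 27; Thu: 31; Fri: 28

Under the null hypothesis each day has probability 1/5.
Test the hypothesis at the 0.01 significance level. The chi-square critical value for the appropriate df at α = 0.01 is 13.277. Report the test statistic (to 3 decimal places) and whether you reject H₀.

11.250; do not reject

Expected count for each of the 5 categories: 120/5 = 24.
cat         O        E   (O−E)²/E
Mon        24       24     0.0000
Tue        10       24     8.1667
Wed        27       24     0.3750
Thu        31       24     2.0417
Fri        28       24     0.6667
Sum = 11.250
df = 4. Since 11.250 < 13.277, we do not reject H₀.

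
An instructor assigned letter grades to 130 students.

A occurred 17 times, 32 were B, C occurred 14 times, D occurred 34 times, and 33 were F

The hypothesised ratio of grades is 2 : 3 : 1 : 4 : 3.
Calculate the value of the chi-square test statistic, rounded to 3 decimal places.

Ratio total = 13. Expected counts: 130×2/13 = 20, 130×3/13 = 30, 130×1/13 = 10, 130×4/13 = 40, 130×3/13 = 30.
A: (17 − 20)²/20 = 9/20 = 0.4500
B: (32 − 30)²/30 = 4/30 = 0.1333
C: (14 − 10)²/10 = 16/10 = 1.6000
D: (34 − 40)²/40 = 36/40 = 0.9000
F: (33 − 30)²/30 = 9/30 = 0.3000
Sum = 3.383

3.383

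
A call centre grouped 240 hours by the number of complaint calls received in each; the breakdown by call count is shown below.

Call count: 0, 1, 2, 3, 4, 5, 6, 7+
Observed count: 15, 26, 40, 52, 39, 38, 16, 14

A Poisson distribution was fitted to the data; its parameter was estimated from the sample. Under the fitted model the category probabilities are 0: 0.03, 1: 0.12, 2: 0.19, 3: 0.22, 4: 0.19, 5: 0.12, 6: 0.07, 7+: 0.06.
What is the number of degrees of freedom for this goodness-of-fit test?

There are k = 8 categories and 1 parameter estimated from the data, so df = 8 − 1 − 1 = 6.

6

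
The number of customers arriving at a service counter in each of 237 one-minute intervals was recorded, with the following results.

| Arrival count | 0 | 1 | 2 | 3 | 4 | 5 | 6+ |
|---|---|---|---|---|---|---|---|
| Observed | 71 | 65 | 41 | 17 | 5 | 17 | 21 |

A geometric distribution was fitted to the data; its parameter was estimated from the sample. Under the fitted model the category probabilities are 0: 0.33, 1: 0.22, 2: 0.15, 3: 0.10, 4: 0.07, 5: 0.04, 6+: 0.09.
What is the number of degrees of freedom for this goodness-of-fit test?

There are k = 7 categories and 1 parameter estimated from the data, so df = 7 − 1 − 1 = 5.

5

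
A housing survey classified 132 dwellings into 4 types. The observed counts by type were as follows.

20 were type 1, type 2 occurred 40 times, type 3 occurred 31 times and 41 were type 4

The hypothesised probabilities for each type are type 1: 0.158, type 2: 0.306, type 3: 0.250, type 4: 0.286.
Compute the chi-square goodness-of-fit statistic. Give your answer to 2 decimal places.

0.44

Expected counts E_i = n·p_i: 132×0.158 = 20.856, 132×0.306 = 40.392, 132×0.250 = 33, 132×0.286 = 37.752.
type 1: (20 − 20.856)²/20.856 = 0.732736/20.856 = 0.035
type 2: (40 − 40.392)²/40.392 = 0.153664/40.392 = 0.004
type 3: (31 − 33)²/33 = 4/33 = 0.121
type 4: (41 − 37.752)²/37.752 = 10.549504/37.752 = 0.279
Sum = 0.44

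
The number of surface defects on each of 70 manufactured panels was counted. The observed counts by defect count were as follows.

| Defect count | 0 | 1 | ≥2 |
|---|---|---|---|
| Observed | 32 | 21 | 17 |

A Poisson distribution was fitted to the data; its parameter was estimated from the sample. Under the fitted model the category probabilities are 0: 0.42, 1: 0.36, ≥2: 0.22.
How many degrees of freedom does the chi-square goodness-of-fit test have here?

There are k = 3 categories and 1 parameter estimated from the data, so df = 3 − 1 − 1 = 1.

1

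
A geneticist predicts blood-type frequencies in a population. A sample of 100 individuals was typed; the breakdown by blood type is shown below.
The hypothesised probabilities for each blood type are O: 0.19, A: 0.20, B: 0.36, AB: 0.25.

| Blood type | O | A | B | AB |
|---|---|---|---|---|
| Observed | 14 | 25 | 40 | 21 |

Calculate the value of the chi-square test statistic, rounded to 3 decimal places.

Expected counts E_i = n·p_i: 100×0.19 = 19, 100×0.20 = 20, 100×0.36 = 36, 100×0.25 = 25.
O: (14 − 19)²/19 = 25/19 = 1.3158
A: (25 − 20)²/20 = 25/20 = 1.2500
B: (40 − 36)²/36 = 16/36 = 0.4444
AB: (21 − 25)²/25 = 16/25 = 0.6400
Sum = 3.650

3.650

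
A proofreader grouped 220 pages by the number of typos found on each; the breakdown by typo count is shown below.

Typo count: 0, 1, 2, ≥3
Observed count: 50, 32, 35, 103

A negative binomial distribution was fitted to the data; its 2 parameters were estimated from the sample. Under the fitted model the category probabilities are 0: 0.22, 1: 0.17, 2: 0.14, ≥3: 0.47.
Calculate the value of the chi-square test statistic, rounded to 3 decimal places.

1.407

Expected counts E_i = n·p_i: 220×0.22 = 48.4, 220×0.17 = 37.4, 220×0.14 = 30.8, 220×0.47 = 103.4.
χ² = (50−48.4)²/48.4 + (32−37.4)²/37.4 + (35−30.8)²/30.8 + (103−103.4)²/103.4
   = 0.0529 + 0.7797 + 0.5727 + 0.0015
Sum = 1.407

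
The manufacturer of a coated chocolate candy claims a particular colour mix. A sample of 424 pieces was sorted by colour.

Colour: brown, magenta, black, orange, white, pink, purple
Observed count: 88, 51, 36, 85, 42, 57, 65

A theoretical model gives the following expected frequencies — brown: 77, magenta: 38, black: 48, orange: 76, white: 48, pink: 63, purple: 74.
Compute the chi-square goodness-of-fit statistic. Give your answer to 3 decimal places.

brown: (88 − 77)²/77 = 121/77 = 1.5714
magenta: (51 − 38)²/38 = 169/38 = 4.4474
black: (36 − 48)²/48 = 144/48 = 3.0000
orange: (85 − 76)²/76 = 81/76 = 1.0658
white: (42 − 48)²/48 = 36/48 = 0.7500
pink: (57 − 63)²/63 = 36/63 = 0.5714
purple: (65 − 74)²/74 = 81/74 = 1.0946
Sum = 12.501

12.501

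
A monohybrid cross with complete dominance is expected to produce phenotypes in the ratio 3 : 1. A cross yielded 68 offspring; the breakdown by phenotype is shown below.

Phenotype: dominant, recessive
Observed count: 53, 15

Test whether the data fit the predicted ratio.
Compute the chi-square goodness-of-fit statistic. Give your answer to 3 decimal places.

0.314

Ratio total = 4. Expected counts: 68×3/4 = 51, 68×1/4 = 17.
cat            O        E   (O−E)²/E
dominant      53       51     0.0784
recessive     15       17     0.2353
Sum = 0.314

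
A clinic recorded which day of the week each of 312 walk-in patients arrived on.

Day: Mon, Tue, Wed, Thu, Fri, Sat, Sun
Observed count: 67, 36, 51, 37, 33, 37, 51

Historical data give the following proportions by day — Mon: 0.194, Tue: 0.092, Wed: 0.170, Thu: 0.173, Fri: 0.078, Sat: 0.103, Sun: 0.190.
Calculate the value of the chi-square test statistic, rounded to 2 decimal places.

Expected counts E_i = n·p_i: 312×0.194 = 60.528, 312×0.092 = 28.704, 312×0.170 = 53.04, 312×0.173 = 53.976, 312×0.078 = 24.336, 312×0.103 = 32.136, 312×0.190 = 59.28.
χ² = (67−60.528)²/60.528 + (36−28.704)²/28.704 + (51−53.04)²/53.04 + (37−53.976)²/53.976 + (33−24.336)²/24.336 + (37−32.136)²/32.136 + (51−59.28)²/59.28
   = 0.692 + 1.855 + 0.078 + 5.339 + 3.085 + 0.736 + 1.157
Sum = 12.94

12.94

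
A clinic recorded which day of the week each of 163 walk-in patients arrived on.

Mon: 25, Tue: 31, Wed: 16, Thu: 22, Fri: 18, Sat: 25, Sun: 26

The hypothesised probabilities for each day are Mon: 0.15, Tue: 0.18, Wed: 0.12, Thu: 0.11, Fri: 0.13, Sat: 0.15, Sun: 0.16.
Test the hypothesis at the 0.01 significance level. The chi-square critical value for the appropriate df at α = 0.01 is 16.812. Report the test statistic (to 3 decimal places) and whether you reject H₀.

Expected counts E_i = n·p_i: 163×0.15 = 24.45, 163×0.18 = 29.34, 163×0.12 = 19.56, 163×0.11 = 17.93, 163×0.13 = 21.19, 163×0.15 = 24.45, 163×0.16 = 26.08.
cat         O        E   (O−E)²/E
Mon        25    24.45     0.0124
Tue        31    29.34     0.0939
Wed        16    19.56     0.6479
Thu        22    17.93     0.9239
Fri        18    21.19     0.4802
Sat        25    24.45     0.0124
Sun        26    26.08     0.0002
Sum = 2.171
df = 6. Since 2.171 < 16.812, we do not reject H₀.

2.171; do not reject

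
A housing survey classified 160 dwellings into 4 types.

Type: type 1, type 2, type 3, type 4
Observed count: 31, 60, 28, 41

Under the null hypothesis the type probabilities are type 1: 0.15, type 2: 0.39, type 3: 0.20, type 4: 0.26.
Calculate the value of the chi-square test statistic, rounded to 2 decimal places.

2.64

Expected counts E_i = n·p_i: 160×0.15 = 24, 160×0.39 = 62.4, 160×0.20 = 32, 160×0.26 = 41.6.
cat         O        E   (O−E)²/E
type 1     31       24      2.042
type 2     60     62.4      0.092
type 3     28       32      0.500
type 4     41     41.6      0.009
Sum = 2.64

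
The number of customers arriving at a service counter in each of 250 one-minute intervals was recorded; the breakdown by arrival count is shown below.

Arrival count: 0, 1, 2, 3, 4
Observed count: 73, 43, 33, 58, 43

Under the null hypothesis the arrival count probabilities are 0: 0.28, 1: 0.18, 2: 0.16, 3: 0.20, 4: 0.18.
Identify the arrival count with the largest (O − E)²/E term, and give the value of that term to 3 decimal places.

Expected counts E_i = n·p_i: 250×0.28 = 70, 250×0.18 = 45, 250×0.16 = 40, 250×0.20 = 50, 250×0.18 = 45.
cat         O        E   (O−E)²/E
0          73       70     0.1286
1          43       45     0.0889
2          33       40     1.2250
3          58       50     1.2800
4          43       45     0.0889
The largest term is for 3: 1.280.

3, 1.280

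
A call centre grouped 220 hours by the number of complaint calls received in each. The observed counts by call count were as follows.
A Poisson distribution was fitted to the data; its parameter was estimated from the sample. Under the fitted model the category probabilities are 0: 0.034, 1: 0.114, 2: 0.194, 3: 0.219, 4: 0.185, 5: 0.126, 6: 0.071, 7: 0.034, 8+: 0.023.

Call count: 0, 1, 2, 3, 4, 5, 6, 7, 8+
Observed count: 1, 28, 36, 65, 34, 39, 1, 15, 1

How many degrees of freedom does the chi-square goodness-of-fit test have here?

7

There are k = 9 categories and 1 parameter estimated from the data, so df = 9 − 1 − 1 = 7.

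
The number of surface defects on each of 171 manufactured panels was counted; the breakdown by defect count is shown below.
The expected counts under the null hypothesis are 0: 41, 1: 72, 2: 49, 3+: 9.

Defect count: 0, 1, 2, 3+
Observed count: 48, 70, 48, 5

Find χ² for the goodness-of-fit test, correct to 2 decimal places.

χ² = (48−41)²/41 + (70−72)²/72 + (48−49)²/49 + (5−9)²/9
   = 1.195 + 0.056 + 0.020 + 1.778
Sum = 3.05

3.05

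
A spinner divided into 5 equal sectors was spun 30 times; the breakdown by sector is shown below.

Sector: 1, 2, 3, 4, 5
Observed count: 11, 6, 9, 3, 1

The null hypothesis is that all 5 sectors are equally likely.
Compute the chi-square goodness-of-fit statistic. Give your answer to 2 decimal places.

11.33

Expected count for each of the 5 categories: 30/5 = 6.
1: (11 − 6)²/6 = 25/6 = 4.167
2: (6 − 6)²/6 = 0/6 = 0.000
3: (9 − 6)²/6 = 9/6 = 1.500
4: (3 − 6)²/6 = 9/6 = 1.500
5: (1 − 6)²/6 = 25/6 = 4.167
Sum = 11.33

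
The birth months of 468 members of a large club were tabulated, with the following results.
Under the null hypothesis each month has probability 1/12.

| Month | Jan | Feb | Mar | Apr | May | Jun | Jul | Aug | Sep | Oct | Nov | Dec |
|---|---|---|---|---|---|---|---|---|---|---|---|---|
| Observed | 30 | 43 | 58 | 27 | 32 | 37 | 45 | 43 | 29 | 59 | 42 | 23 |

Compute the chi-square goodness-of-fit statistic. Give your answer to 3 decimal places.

Expected count for each of the 12 categories: 468/12 = 39.
cat         O        E   (O−E)²/E
Jan        30       39     2.0769
Feb        43       39     0.4103
Mar        58       39     9.2564
Apr        27       39     3.6923
May        32       39     1.2564
Jun        37       39     0.1026
Jul        45       39     0.9231
Aug        43       39     0.4103
Sep        29       39     2.5641
Oct        59       39    10.2564
Nov        42       39     0.2308
Dec        23       39     6.5641
Sum = 37.744

37.744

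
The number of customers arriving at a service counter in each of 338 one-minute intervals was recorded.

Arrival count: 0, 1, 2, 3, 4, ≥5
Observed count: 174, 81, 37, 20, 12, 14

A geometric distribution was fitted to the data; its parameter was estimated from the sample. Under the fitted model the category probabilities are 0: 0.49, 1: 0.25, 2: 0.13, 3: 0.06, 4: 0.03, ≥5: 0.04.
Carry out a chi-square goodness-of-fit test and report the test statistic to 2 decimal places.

Expected counts E_i = n·p_i: 338×0.49 = 165.62, 338×0.25 = 84.5, 338×0.13 = 43.94, 338×0.06 = 20.28, 338×0.03 = 10.14, 338×0.04 = 13.52.
0: (174 − 165.62)²/165.62 = 70.2244/165.62 = 0.424
1: (81 − 84.5)²/84.5 = 12.25/84.5 = 0.145
2: (37 − 43.94)²/43.94 = 48.1636/43.94 = 1.096
3: (20 − 20.28)²/20.28 = 0.0784/20.28 = 0.004
4: (12 − 10.14)²/10.14 = 3.4596/10.14 = 0.341
≥5: (14 − 13.52)²/13.52 = 0.2304/13.52 = 0.017
Sum = 2.03

2.03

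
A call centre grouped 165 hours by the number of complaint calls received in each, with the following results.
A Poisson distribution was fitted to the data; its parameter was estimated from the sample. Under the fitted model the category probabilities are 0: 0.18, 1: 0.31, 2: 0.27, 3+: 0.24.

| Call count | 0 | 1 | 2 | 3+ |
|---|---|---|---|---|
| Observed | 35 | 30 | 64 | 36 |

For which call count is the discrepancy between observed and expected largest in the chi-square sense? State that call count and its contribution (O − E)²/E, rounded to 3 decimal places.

Expected counts E_i = n·p_i: 165×0.18 = 29.7, 165×0.31 = 51.15, 165×0.27 = 44.55, 165×0.24 = 39.6.
χ² = (35−29.7)²/29.7 + (30−51.15)²/51.15 + (64−44.55)²/44.55 + (36−39.6)²/39.6
   = 0.9458 + 8.7453 + 8.4916 + 0.3273
The largest term is for 1: 8.745.

1, 8.745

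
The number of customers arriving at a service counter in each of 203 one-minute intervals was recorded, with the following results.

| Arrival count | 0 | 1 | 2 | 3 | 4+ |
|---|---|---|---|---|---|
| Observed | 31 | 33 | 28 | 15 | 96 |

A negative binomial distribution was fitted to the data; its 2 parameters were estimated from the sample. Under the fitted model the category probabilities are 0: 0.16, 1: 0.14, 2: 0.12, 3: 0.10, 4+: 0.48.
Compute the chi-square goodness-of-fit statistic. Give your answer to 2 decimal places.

Expected counts E_i = n·p_i: 203×0.16 = 32.48, 203×0.14 = 28.42, 203×0.12 = 24.36, 203×0.10 = 20.3, 203×0.48 = 97.44.
0: (31 − 32.48)²/32.48 = 2.1904/32.48 = 0.067
1: (33 − 28.42)²/28.42 = 20.9764/28.42 = 0.738
2: (28 − 24.36)²/24.36 = 13.2496/24.36 = 0.544
3: (15 − 20.3)²/20.3 = 28.09/20.3 = 1.384
4+: (96 − 97.44)²/97.44 = 2.0736/97.44 = 0.021
Sum = 2.75

2.75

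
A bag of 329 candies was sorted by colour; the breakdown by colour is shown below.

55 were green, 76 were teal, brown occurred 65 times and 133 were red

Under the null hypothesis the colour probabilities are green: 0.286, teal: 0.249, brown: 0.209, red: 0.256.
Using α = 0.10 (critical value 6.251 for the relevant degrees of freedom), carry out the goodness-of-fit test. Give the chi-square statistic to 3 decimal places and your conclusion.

Expected counts E_i = n·p_i: 329×0.286 = 94.094, 329×0.249 = 81.921, 329×0.209 = 68.761, 329×0.256 = 84.224.
cat         O        E   (O−E)²/E
green      55   94.094    16.2427
teal       76   81.921     0.4280
brown      65   68.761     0.2057
red       133   84.224    28.2473
Sum = 45.124
df = 3. Since 45.124 > 6.251, we reject H₀.

45.124; reject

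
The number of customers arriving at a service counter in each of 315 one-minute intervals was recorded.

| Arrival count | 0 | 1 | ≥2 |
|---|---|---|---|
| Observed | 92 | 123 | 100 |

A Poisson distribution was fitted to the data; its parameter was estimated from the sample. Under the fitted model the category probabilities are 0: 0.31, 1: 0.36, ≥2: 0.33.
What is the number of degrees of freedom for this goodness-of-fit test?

1

There are k = 3 categories and 1 parameter estimated from the data, so df = 3 − 1 − 1 = 1.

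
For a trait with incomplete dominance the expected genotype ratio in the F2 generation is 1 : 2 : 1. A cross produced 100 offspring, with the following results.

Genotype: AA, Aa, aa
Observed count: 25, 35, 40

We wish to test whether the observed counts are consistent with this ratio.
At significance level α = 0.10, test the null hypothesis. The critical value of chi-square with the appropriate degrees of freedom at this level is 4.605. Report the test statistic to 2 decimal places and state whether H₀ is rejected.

13.50; reject

Ratio total = 4. Expected counts: 100×1/4 = 25, 100×2/4 = 50, 100×1/4 = 25.
χ² = (25−25)²/25 + (35−50)²/50 + (40−25)²/25
   = 0.000 + 4.500 + 9.000
Sum = 13.50
df = 2. Since 13.50 > 4.605, we reject H₀.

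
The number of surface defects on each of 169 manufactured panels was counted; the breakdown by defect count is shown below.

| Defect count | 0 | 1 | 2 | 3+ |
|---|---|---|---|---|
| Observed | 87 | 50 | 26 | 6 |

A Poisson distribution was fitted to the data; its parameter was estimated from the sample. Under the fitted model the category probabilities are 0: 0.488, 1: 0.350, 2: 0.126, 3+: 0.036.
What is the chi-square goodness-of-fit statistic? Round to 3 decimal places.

2.705

Expected counts E_i = n·p_i: 169×0.488 = 82.472, 169×0.350 = 59.15, 169×0.126 = 21.294, 169×0.036 = 6.084.
χ² = (87−82.472)²/82.472 + (50−59.15)²/59.15 + (26−21.294)²/21.294 + (6−6.084)²/6.084
   = 0.2486 + 1.4154 + 1.0400 + 0.0012
Sum = 2.705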